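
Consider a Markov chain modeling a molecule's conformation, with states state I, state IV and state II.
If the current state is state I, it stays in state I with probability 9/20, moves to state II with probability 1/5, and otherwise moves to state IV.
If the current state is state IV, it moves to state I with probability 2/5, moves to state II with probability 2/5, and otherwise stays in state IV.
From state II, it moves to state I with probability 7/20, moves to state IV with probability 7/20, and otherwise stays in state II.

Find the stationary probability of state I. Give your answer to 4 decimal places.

Let the stationary distribution be π with π = πP and π_1 + π_2 + π_3 = 1.
π_1 = 0.45·π_1 + 0.4·π_2 + 0.35·π_3
π_2 = 0.35·π_1 + 0.2·π_2 + 0.35·π_3
Solving with the normalization constraint gives π = (0.4058, 0.3043, 0.2899).
So the stationary probability of state I is 0.4058.

0.4058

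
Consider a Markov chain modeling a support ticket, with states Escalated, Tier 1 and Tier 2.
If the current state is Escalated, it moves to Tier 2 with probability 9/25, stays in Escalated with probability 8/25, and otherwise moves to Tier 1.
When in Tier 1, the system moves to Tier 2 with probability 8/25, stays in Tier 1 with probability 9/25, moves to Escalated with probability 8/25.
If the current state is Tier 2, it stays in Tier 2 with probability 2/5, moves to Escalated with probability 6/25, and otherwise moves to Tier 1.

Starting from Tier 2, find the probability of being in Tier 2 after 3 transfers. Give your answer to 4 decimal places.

Propagate the distribution vector 3 transfers from Tier 2.
After 0 transfers: (0.0000, 0.0000, 1.0000)
After 1 transfer: (0.2400, 0.3600, 0.4000)
After 2 transfers: (0.2880, 0.3504, 0.3616)
After 3 transfers: (0.2911, 0.3485, 0.3604)
P(in Tier 2 after 3 transfers) = 0.3604

0.3604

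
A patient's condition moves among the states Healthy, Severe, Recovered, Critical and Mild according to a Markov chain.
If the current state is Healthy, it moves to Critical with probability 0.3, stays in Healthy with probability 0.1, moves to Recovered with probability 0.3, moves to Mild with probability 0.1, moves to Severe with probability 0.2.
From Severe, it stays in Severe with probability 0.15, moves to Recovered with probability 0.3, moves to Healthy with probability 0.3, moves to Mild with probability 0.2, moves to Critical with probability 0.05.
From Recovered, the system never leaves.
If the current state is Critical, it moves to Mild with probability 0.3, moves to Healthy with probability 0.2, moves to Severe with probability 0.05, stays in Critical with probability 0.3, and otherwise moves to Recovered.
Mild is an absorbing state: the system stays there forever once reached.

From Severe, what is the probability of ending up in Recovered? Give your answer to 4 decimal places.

0.5931

Let h(s) be the probability of absorption at Recovered starting from transient state s. Then h(Recovered) = 1 and h(Mild) = 0. By first-step analysis:
h(Healthy) = 0.1·h(Healthy) + 0.2·h(Severe) + 0.3·1 + 0.3·h(Critical) + 0.1·0
h(Severe) = 0.3·h(Healthy) + 0.15·h(Severe) + 0.3·1 + 0.05·h(Critical) + 0.2·0
h(Critical) = 0.2·h(Healthy) + 0.05·h(Severe) + 0.15·1 + 0.3·h(Critical) + 0.3·0
Solving: h(Healthy) = 0.6086, h(Severe) = 0.5931, h(Critical) = 0.4305.
Starting from Severe, the probability is 0.5931.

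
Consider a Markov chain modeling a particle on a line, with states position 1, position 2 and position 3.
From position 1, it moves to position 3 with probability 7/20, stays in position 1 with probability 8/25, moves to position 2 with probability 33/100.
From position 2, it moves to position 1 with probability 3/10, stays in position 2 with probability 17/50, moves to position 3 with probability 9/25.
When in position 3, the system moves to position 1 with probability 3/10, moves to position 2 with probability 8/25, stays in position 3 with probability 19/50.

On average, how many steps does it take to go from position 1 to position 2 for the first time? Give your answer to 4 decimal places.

Let t(s) be the expected number of steps to first reach position 2 from state s, with t(position 2) = 0. Conditioning on the first step:
t(position 1) = 1 + 0.32·t(position 1) + 0.35·t(position 3)
t(position 3) = 1 + 0.3·t(position 1) + 0.38·t(position 3)
Solving: t(position 1) = 3.0638, t(position 3) = 3.0954.
Expected steps from position 1 to position 2: 3.0638.

3.0638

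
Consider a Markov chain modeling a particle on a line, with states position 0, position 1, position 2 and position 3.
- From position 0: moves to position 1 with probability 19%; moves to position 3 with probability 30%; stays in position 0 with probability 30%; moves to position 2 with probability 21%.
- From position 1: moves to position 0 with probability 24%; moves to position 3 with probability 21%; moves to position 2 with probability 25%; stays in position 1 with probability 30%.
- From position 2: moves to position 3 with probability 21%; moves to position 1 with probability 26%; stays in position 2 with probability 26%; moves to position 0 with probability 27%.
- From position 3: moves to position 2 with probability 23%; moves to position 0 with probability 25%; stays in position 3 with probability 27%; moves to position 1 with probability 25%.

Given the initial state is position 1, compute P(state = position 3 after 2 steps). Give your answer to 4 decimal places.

Propagate the distribution vector 2 steps from position 1.
After 0 steps: (0.0000, 1.0000, 0.0000, 0.0000)
After 1 step: (0.2400, 0.3000, 0.2500, 0.2100)
After 2 steps: (0.2640, 0.2531, 0.2387, 0.2442)
P(in position 3 after 2 steps) = 0.2442

0.2442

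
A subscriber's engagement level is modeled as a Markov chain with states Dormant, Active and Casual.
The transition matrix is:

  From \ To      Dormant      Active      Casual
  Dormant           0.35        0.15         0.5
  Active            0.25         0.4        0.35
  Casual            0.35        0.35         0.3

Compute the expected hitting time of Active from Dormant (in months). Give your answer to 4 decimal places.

4.2857

Let t(s) be the expected number of months to first reach Active from state s, with t(Active) = 0. Conditioning on the first month:
t(Dormant) = 1 + 0.35·t(Dormant) + 0.5·t(Casual)
t(Casual) = 1 + 0.35·t(Dormant) + 0.3·t(Casual)
Solving: t(Dormant) = 4.2857, t(Casual) = 3.5714.
Expected months from Dormant to Active: 4.2857.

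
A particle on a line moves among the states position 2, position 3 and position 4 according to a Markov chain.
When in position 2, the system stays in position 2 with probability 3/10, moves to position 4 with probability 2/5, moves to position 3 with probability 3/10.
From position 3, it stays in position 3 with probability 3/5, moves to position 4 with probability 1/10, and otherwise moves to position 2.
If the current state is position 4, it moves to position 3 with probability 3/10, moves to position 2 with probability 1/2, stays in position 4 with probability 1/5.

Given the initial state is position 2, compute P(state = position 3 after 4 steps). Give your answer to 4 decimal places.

0.4251

Propagate the distribution vector 4 steps from position 2.
After 0 steps: (1.0000, 0.0000, 0.0000)
After 1 step: (0.3000, 0.3000, 0.4000)
After 2 steps: (0.3800, 0.3900, 0.2300)
After 3 steps: (0.3460, 0.4170, 0.2370)
After 4 steps: (0.3474, 0.4251, 0.2275)
P(in position 3 after 4 steps) = 0.4251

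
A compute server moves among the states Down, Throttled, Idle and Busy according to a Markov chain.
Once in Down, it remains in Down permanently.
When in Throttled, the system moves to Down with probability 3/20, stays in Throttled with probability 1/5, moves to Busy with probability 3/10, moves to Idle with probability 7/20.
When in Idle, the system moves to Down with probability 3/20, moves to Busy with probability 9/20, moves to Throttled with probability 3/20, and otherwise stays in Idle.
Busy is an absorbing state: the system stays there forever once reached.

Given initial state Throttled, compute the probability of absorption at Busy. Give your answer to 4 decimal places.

0.6986

Let h(s) be the probability of absorption at Busy starting from transient state s. Then h(Busy) = 1 and h(Down) = 0. By first-step analysis:
h(Throttled) = 0.15·0 + 0.2·h(Throttled) + 0.35·h(Idle) + 0.3·1
h(Idle) = 0.15·0 + 0.15·h(Throttled) + 0.25·h(Idle) + 0.45·1
Solving: h(Throttled) = 0.6986, h(Idle) = 0.7397.
Starting from Throttled, the probability is 0.6986.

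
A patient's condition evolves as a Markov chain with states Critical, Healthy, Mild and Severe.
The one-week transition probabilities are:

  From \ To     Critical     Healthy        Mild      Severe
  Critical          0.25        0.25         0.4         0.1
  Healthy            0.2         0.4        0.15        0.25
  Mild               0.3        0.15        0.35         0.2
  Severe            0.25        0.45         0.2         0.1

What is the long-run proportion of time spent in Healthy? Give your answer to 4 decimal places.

0.3023

Let the stationary distribution be π with π = πP and π_1 + π_2 + π_3 + π_4 = 1.
π_1 = 0.25·π_1 + 0.2·π_2 + 0.3·π_3 + 0.25·π_4
π_2 = 0.25·π_1 + 0.4·π_2 + 0.15·π_3 + 0.45·π_4
π_3 = 0.4·π_1 + 0.15·π_2 + 0.35·π_3 + 0.2·π_4
Solving with the normalization constraint gives π = (0.2487, 0.3023, 0.2760, 0.1730).
So the stationary probability of Healthy is 0.3023.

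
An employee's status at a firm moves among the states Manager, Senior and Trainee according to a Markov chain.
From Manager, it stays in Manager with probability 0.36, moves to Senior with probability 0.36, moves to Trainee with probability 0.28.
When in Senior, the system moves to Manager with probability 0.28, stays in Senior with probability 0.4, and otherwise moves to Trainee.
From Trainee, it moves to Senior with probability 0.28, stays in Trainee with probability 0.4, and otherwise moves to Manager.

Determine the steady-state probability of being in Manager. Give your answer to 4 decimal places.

Let the stationary distribution be π with π = πP and π_1 + π_2 + π_3 = 1.
π_1 = 0.36·π_1 + 0.28·π_2 + 0.32·π_3
π_2 = 0.36·π_1 + 0.4·π_2 + 0.28·π_3
Solving with the normalization constraint gives π = (0.3189, 0.3472, 0.3340).
So the stationary probability of Manager is 0.3189.

0.3189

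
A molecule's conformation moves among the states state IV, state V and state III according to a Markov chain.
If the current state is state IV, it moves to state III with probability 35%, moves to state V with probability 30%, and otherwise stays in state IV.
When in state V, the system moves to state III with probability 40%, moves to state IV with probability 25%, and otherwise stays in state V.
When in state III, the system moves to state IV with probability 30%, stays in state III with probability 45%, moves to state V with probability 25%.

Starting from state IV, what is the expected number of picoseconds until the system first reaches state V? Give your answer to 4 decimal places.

3.5644

Let t(s) be the expected number of picoseconds to first reach state V from state s, with t(state V) = 0. Conditioning on the first picosecond:
t(state IV) = 1 + 0.35·t(state IV) + 0.35·t(state III)
t(state III) = 1 + 0.3·t(state IV) + 0.45·t(state III)
Solving: t(state IV) = 3.5644, t(state III) = 3.7624.
Expected picoseconds from state IV to state V: 3.5644.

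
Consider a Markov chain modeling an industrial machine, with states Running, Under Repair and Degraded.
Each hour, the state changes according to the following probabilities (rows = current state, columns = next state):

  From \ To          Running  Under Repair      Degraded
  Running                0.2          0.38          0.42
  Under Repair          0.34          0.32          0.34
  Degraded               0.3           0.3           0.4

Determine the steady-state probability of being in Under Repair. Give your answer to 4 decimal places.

Let the stationary distribution be π with π = πP and π_1 + π_2 + π_3 = 1.
π_1 = 0.2·π_1 + 0.34·π_2 + 0.3·π_3
π_2 = 0.38·π_1 + 0.32·π_2 + 0.3·π_3
Solving with the normalization constraint gives π = (0.2847, 0.3294, 0.3859).
So the stationary probability of Under Repair is 0.3294.

0.3294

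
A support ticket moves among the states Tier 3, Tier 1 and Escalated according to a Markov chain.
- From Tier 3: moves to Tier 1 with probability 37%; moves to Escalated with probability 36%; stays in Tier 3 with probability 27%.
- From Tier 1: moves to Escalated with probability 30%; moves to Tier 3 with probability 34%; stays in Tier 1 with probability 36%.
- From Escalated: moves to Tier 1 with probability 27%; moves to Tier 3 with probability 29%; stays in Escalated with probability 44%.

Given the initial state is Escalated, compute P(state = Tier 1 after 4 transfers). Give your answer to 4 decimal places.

0.3296

Propagate the distribution vector 4 transfers from Escalated.
After 0 transfers: (0.0000, 0.0000, 1.0000)
After 1 transfer: (0.2900, 0.2700, 0.4400)
After 2 transfers: (0.2977, 0.3233, 0.3790)
After 3 transfers: (0.3002, 0.3289, 0.3709)
After 4 transfers: (0.3004, 0.3296, 0.3699)
P(in Tier 1 after 4 transfers) = 0.3296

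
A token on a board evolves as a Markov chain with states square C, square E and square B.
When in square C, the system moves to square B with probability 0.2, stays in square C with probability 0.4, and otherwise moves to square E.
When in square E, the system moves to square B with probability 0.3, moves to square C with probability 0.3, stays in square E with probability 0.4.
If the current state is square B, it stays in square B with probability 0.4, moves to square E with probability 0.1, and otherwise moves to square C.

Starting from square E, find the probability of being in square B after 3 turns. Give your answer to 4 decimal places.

0.2910

Propagate the distribution vector 3 turns from square E.
After 0 turns: (0.0000, 1.0000, 0.0000)
After 1 turn: (0.3000, 0.4000, 0.3000)
After 2 turns: (0.3900, 0.3100, 0.3000)
After 3 turns: (0.3990, 0.3100, 0.2910)
P(in square B after 3 turns) = 0.2910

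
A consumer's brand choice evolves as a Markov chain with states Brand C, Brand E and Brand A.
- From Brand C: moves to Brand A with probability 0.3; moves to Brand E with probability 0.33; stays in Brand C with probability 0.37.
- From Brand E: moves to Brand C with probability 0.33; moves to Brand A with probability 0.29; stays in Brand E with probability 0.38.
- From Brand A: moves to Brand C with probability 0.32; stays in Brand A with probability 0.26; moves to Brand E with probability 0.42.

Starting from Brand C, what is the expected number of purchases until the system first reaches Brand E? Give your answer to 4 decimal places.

2.8093

Let t(s) be the expected number of purchases to first reach Brand E from state s, with t(Brand E) = 0. Conditioning on the first purchase:
t(Brand C) = 1 + 0.37·t(Brand C) + 0.3·t(Brand A)
t(Brand A) = 1 + 0.32·t(Brand C) + 0.26·t(Brand A)
Solving: t(Brand C) = 2.8093, t(Brand A) = 2.5662.
Expected purchases from Brand C to Brand E: 2.8093.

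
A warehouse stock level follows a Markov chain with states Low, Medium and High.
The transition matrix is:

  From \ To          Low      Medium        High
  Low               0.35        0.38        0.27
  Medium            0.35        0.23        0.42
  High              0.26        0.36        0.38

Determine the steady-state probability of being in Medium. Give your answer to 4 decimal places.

0.3242

Let the stationary distribution be π with π = πP and π_1 + π_2 + π_3 = 1.
π_1 = 0.35·π_1 + 0.35·π_2 + 0.26·π_3
π_2 = 0.38·π_1 + 0.23·π_2 + 0.36·π_3
Solving with the normalization constraint gives π = (0.3178, 0.3242, 0.3580).
So the stationary probability of Medium is 0.3242.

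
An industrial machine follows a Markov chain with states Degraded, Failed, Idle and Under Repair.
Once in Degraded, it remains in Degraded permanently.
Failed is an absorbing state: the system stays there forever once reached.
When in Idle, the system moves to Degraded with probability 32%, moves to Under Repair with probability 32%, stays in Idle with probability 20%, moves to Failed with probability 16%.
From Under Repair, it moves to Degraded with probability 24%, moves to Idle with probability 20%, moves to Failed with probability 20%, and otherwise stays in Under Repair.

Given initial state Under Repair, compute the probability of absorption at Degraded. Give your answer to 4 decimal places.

0.5714

Let h(s) be the probability of absorption at Degraded starting from transient state s. Then h(Degraded) = 1 and h(Failed) = 0. By first-step analysis:
h(Idle) = 0.32·1 + 0.16·0 + 0.2·h(Idle) + 0.32·h(Under Repair)
h(Under Repair) = 0.24·1 + 0.2·0 + 0.2·h(Idle) + 0.36·h(Under Repair)
Solving: h(Idle) = 0.6286, h(Under Repair) = 0.5714.
Starting from Under Repair, the probability is 0.5714.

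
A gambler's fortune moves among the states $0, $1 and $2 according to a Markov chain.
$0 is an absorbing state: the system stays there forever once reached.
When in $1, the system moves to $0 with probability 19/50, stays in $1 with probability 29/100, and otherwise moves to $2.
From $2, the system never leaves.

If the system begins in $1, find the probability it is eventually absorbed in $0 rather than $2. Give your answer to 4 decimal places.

Let h(s) be the probability of absorption at $0 starting from transient state s. Then h($0) = 1 and h($2) = 0. By first-step analysis:
h($1) = 0.38·1 + 0.29·h($1) + 0.33·0
Solving: h($1) = 0.5352.
Starting from $1, the probability is 0.5352.

0.5352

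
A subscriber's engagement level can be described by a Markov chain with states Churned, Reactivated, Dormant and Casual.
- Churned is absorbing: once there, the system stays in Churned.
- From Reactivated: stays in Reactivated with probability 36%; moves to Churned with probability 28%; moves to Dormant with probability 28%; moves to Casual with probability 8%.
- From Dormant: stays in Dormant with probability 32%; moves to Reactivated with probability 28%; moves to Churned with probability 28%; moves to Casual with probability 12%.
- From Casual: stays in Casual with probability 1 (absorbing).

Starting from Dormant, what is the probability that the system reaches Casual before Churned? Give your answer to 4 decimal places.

0.2780

Let h(s) be the probability of absorption at Casual starting from transient state s. Then h(Casual) = 1 and h(Churned) = 0. By first-step analysis:
h(Reactivated) = 0.28·0 + 0.36·h(Reactivated) + 0.28·h(Dormant) + 0.08·1
h(Dormant) = 0.28·0 + 0.28·h(Reactivated) + 0.32·h(Dormant) + 0.12·1
Solving: h(Reactivated) = 0.2466, h(Dormant) = 0.2780.
Starting from Dormant, the probability is 0.2780.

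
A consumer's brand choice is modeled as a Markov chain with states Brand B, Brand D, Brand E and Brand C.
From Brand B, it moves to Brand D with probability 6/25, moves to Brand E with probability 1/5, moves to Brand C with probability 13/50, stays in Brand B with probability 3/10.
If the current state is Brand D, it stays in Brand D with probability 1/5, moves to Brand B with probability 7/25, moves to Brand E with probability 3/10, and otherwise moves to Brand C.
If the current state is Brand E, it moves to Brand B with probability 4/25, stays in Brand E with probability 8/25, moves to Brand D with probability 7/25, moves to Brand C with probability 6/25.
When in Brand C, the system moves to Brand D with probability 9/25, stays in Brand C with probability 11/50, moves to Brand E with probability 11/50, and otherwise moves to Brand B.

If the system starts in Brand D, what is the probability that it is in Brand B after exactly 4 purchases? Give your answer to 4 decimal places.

0.2344

Propagate the distribution vector 4 purchases from Brand D.
After 0 purchases: (0.0000, 1.0000, 0.0000, 0.0000)
After 1 purchase: (0.2800, 0.2000, 0.3000, 0.2200)
After 2 purchases: (0.2320, 0.2704, 0.2604, 0.2372)
After 3 purchases: (0.2344, 0.2681, 0.2630, 0.2345)
After 4 purchases: (0.2344, 0.2679, 0.2631, 0.2346)
P(in Brand B after 4 purchases) = 0.2344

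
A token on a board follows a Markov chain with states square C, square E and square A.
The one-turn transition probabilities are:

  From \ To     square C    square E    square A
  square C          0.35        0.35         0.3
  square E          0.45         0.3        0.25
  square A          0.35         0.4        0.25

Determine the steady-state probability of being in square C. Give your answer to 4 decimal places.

0.3846

Let the stationary distribution be π with π = πP and π_1 + π_2 + π_3 = 1.
π_1 = 0.35·π_1 + 0.45·π_2 + 0.35·π_3
π_2 = 0.35·π_1 + 0.3·π_2 + 0.4·π_3
Solving with the normalization constraint gives π = (0.3846, 0.3462, 0.2692).
So the stationary probability of square C is 0.3846.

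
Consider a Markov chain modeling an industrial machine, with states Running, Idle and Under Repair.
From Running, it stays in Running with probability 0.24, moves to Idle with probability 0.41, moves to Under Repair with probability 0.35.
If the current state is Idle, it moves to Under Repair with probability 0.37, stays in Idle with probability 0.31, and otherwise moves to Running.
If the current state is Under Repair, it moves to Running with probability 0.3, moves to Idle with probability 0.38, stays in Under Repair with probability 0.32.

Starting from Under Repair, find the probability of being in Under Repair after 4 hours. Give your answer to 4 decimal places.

0.3469

Propagate the distribution vector 4 hours from Under Repair.
After 0 hours: (0.0000, 0.0000, 1.0000)
After 1 hour: (0.3000, 0.3800, 0.3200)
After 2 hours: (0.2896, 0.3624, 0.3480)
After 3 hours: (0.2899, 0.3633, 0.3468)
After 4 hours: (0.2899, 0.3633, 0.3469)
P(in Under Repair after 4 hours) = 0.3469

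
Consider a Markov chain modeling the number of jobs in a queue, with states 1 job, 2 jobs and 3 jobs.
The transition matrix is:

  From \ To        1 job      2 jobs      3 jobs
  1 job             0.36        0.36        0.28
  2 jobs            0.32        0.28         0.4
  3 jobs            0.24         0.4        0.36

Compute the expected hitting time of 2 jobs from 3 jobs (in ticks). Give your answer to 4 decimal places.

Let t(s) be the expected number of ticks to first reach 2 jobs from state s, with t(2 jobs) = 0. Conditioning on the first tick:
t(1 job) = 1 + 0.36·t(1 job) + 0.28·t(3 jobs)
t(3 jobs) = 1 + 0.24·t(1 job) + 0.36·t(3 jobs)
Solving: t(1 job) = 2.6869, t(3 jobs) = 2.5701.
Expected ticks from 3 jobs to 2 jobs: 2.5701.

2.5701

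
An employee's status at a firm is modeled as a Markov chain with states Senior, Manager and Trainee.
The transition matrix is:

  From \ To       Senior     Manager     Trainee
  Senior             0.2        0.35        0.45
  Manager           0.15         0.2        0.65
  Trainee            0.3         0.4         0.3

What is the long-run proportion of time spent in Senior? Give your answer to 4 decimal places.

0.2286

Let the stationary distribution be π with π = πP and π_1 + π_2 + π_3 = 1.
π_1 = 0.2·π_1 + 0.15·π_2 + 0.3·π_3
π_2 = 0.35·π_1 + 0.2·π_2 + 0.4·π_3
Solving with the normalization constraint gives π = (0.2286, 0.3238, 0.4476).
So the stationary probability of Senior is 0.2286.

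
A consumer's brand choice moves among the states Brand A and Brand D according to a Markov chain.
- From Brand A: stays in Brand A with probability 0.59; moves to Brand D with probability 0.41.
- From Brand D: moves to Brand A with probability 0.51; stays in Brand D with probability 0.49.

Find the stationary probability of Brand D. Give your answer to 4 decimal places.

0.4457

Let the stationary distribution be π with π = πP and π_1 + π_2 = 1.
π_1 = 0.59·π_1 + 0.51·π_2
Solving with the normalization constraint gives π = (0.5543, 0.4457).
So the stationary probability of Brand D is 0.4457.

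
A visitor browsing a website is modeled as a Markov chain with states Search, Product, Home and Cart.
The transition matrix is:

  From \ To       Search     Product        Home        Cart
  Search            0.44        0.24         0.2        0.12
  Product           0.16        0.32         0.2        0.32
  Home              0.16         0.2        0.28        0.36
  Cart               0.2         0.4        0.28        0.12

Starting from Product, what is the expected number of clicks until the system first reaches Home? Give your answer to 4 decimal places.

4.5829

Let t(s) be the expected number of clicks to first reach Home from state s, with t(Home) = 0. Conditioning on the first click:
t(Search) = 1 + 0.44·t(Search) + 0.24·t(Product) + 0.12·t(Cart)
t(Product) = 1 + 0.16·t(Search) + 0.32·t(Product) + 0.32·t(Cart)
t(Cart) = 1 + 0.2·t(Search) + 0.4·t(Product) + 0.12·t(Cart)
Solving: t(Search) = 4.6670, t(Product) = 4.5829, t(Cart) = 4.2802.
Expected clicks from Product to Home: 4.5829.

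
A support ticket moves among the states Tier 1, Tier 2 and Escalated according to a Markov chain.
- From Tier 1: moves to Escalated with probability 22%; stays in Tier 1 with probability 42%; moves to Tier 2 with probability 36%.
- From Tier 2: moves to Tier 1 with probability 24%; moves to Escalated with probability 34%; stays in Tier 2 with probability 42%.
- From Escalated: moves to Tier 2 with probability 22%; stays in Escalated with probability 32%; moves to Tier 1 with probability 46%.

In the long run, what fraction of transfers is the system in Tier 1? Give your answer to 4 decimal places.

0.3704

Let the stationary distribution be π with π = πP and π_1 + π_2 + π_3 = 1.
π_1 = 0.42·π_1 + 0.24·π_2 + 0.46·π_3
π_2 = 0.36·π_1 + 0.42·π_2 + 0.22·π_3
Solving with the normalization constraint gives π = (0.3704, 0.3398, 0.2898).
So the stationary probability of Tier 1 is 0.3704.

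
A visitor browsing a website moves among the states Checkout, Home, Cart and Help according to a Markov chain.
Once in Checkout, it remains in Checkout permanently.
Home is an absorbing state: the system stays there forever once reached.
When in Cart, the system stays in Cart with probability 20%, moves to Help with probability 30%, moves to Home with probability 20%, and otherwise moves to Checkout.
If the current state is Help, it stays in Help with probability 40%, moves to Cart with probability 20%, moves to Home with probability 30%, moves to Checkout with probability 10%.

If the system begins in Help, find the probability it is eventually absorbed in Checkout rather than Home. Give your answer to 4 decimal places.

0.3333

Let h(s) be the probability of absorption at Checkout starting from transient state s. Then h(Checkout) = 1 and h(Home) = 0. By first-step analysis:
h(Cart) = 0.3·1 + 0.2·0 + 0.2·h(Cart) + 0.3·h(Help)
h(Help) = 0.1·1 + 0.3·0 + 0.2·h(Cart) + 0.4·h(Help)
Solving: h(Cart) = 0.5000, h(Help) = 0.3333.
Starting from Help, the probability is 0.3333.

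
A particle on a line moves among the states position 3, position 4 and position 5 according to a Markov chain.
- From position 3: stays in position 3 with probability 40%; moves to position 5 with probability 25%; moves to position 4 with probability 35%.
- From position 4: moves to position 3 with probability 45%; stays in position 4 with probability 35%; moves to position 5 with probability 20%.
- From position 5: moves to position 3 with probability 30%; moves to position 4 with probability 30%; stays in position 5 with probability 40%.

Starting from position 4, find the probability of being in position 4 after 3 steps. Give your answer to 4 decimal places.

Propagate the distribution vector 3 steps from position 4.
After 0 steps: (0.0000, 1.0000, 0.0000)
After 1 step: (0.4500, 0.3500, 0.2000)
After 2 steps: (0.3975, 0.3400, 0.2625)
After 3 steps: (0.3908, 0.3369, 0.2724)
P(in position 4 after 3 steps) = 0.3369

0.3369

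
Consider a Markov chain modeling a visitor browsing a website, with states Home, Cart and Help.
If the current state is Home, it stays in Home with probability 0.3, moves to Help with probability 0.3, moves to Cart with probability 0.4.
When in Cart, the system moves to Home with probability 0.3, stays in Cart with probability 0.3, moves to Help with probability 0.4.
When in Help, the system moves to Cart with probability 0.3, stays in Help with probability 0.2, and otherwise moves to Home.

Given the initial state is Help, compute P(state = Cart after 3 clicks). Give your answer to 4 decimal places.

Propagate the distribution vector 3 clicks from Help.
After 0 clicks: (0.0000, 0.0000, 1.0000)
After 1 click: (0.5000, 0.3000, 0.2000)
After 2 clicks: (0.3400, 0.3500, 0.3100)
After 3 clicks: (0.3620, 0.3340, 0.3040)
P(in Cart after 3 clicks) = 0.3340

0.3340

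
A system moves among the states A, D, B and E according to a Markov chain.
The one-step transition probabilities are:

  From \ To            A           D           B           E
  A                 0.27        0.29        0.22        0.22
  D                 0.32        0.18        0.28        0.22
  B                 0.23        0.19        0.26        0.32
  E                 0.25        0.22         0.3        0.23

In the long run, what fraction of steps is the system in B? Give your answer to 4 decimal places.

Let the stationary distribution be π with π = πP and π_1 + π_2 + π_3 + π_4 = 1.
π_1 = 0.27·π_1 + 0.32·π_2 + 0.23·π_3 + 0.25·π_4
π_2 = 0.29·π_1 + 0.18·π_2 + 0.19·π_3 + 0.22·π_4
π_3 = 0.22·π_1 + 0.28·π_2 + 0.26·π_3 + 0.3·π_4
Solving with the normalization constraint gives π = (0.2656, 0.2218, 0.2638, 0.2489).
So the stationary probability of B is 0.2638.

0.2638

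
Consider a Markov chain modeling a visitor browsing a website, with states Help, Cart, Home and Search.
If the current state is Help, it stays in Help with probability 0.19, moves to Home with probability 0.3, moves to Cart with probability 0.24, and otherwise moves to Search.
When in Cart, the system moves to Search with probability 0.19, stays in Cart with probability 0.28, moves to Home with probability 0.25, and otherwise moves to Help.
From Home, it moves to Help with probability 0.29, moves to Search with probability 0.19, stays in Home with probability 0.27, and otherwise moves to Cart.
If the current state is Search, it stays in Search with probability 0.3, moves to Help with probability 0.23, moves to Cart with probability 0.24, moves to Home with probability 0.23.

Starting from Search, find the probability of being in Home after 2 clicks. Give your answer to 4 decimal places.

0.2601

Propagate the distribution vector 2 clicks from Search.
After 0 clicks: (0.0000, 0.0000, 0.0000, 1.0000)
After 1 click: (0.2300, 0.2400, 0.2300, 0.3000)
After 2 clicks: (0.2466, 0.2519, 0.2601, 0.2414)
P(in Home after 2 clicks) = 0.2601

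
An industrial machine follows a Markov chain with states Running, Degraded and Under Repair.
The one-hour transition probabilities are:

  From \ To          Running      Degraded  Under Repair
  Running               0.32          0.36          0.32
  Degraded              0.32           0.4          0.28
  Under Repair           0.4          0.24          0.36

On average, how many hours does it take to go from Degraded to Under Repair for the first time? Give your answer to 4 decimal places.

3.4153

Let t(s) be the expected number of hours to first reach Under Repair from state s, with t(Under Repair) = 0. Conditioning on the first hour:
t(Running) = 1 + 0.32·t(Running) + 0.36·t(Degraded)
t(Degraded) = 1 + 0.32·t(Running) + 0.4·t(Degraded)
Solving: t(Running) = 3.2787, t(Degraded) = 3.4153.
Expected hours from Degraded to Under Repair: 3.4153.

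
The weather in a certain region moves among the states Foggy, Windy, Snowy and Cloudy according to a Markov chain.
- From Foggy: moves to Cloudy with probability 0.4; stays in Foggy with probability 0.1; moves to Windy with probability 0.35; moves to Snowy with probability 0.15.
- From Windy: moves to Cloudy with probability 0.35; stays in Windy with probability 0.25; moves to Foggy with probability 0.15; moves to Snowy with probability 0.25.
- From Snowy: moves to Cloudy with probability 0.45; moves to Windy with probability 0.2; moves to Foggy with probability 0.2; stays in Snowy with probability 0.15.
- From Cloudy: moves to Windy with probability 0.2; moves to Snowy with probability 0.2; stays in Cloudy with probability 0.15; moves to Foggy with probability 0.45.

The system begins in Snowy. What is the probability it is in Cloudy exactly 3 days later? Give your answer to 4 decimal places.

Propagate the distribution vector 3 days from Snowy.
After 0 days: (0.0000, 0.0000, 1.0000, 0.0000)
After 1 day: (0.2000, 0.2000, 0.1500, 0.4500)
After 2 days: (0.2825, 0.2400, 0.1925, 0.2850)
After 3 days: (0.2310, 0.2544, 0.1883, 0.3264)
P(in Cloudy after 3 days) = 0.3264

0.3264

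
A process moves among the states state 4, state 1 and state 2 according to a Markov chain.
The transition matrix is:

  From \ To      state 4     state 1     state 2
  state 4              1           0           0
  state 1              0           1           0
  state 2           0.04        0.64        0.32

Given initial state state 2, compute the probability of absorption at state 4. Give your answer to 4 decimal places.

0.0588

Let h(s) be the probability of absorption at state 4 starting from transient state s. Then h(state 4) = 1 and h(state 1) = 0. By first-step analysis:
h(state 2) = 0.04·1 + 0.64·0 + 0.32·h(state 2)
Solving: h(state 2) = 0.0588.
Starting from state 2, the probability is 0.0588.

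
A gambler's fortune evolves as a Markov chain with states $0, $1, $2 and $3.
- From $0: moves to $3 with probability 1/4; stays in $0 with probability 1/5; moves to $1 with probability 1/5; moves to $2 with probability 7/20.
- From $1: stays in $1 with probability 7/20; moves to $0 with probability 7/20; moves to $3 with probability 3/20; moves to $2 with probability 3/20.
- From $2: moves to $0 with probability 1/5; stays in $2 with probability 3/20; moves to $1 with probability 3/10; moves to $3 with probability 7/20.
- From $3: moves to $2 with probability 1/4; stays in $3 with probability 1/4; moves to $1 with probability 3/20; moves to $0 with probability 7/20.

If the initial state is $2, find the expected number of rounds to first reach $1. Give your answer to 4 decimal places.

Let t(s) be the expected number of rounds to first reach $1 from state s, with t($1) = 0. Conditioning on the first round:
t($0) = 1 + 0.2·t($0) + 0.35·t($2) + 0.25·t($3)
t($2) = 1 + 0.2·t($0) + 0.15·t($2) + 0.35·t($3)
t($3) = 1 + 0.35·t($0) + 0.25·t($2) + 0.25·t($3)
Solving: t($0) = 4.6945, t($2) = 4.3259, t($3) = 4.9661.
Expected rounds from $2 to $1: 4.3259.

4.3259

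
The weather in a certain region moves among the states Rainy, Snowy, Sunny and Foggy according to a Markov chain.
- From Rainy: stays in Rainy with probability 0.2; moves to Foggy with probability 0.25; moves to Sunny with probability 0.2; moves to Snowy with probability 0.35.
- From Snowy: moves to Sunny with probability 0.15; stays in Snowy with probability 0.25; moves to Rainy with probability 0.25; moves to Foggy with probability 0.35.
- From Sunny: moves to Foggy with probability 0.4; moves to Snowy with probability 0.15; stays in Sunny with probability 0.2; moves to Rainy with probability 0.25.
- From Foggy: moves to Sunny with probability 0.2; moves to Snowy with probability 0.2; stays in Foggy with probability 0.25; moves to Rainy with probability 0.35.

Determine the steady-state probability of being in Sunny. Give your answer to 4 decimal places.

0.1879

Let the stationary distribution be π with π = πP and π_1 + π_2 + π_3 + π_4 = 1.
π_1 = 0.2·π_1 + 0.25·π_2 + 0.25·π_3 + 0.35·π_4
π_2 = 0.35·π_1 + 0.25·π_2 + 0.15·π_3 + 0.2·π_4
π_3 = 0.2·π_1 + 0.15·π_2 + 0.2·π_3 + 0.2·π_4
Solving with the normalization constraint gives π = (0.2669, 0.2428, 0.1879, 0.3025).
So the stationary probability of Sunny is 0.1879.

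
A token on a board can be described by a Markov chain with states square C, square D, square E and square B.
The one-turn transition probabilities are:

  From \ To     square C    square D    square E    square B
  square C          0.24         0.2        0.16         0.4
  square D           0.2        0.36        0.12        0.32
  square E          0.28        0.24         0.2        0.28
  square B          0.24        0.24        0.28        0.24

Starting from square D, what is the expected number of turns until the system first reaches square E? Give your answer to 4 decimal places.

5.5902

Let t(s) be the expected number of turns to first reach square E from state s, with t(square E) = 0. Conditioning on the first turn:
t(square C) = 1 + 0.24·t(square C) + 0.2·t(square D) + 0.4·t(square B)
t(square D) = 1 + 0.2·t(square C) + 0.36·t(square D) + 0.32·t(square B)
t(square B) = 1 + 0.24·t(square C) + 0.24·t(square D) + 0.24·t(square B)
Solving: t(square C) = 5.2873, t(square D) = 5.5902, t(square B) = 4.7508.
Expected turns from square D to square E: 5.5902.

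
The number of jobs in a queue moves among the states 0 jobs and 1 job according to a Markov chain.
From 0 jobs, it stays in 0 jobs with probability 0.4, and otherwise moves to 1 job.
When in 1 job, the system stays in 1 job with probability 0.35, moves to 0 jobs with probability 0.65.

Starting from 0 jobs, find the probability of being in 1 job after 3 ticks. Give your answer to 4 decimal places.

Propagate the distribution vector 3 ticks from 0 jobs.
After 0 ticks: (1.0000, 0.0000)
After 1 tick: (0.4000, 0.6000)
After 2 ticks: (0.5500, 0.4500)
After 3 ticks: (0.5125, 0.4875)
P(in 1 job after 3 ticks) = 0.4875

0.4875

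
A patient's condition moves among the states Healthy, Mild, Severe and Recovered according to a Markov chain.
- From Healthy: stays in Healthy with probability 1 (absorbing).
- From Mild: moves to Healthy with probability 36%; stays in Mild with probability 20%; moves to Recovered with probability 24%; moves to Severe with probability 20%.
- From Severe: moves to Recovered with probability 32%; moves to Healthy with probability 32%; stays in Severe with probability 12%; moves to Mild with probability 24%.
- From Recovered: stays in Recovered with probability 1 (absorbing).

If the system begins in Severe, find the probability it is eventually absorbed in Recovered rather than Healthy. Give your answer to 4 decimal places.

Let h(s) be the probability of absorption at Recovered starting from transient state s. Then h(Recovered) = 1 and h(Healthy) = 0. By first-step analysis:
h(Mild) = 0.36·0 + 0.2·h(Mild) + 0.2·h(Severe) + 0.24·1
h(Severe) = 0.32·0 + 0.24·h(Mild) + 0.12·h(Severe) + 0.32·1
Solving: h(Mild) = 0.4195, h(Severe) = 0.4780.
Starting from Severe, the probability is 0.4780.

0.4780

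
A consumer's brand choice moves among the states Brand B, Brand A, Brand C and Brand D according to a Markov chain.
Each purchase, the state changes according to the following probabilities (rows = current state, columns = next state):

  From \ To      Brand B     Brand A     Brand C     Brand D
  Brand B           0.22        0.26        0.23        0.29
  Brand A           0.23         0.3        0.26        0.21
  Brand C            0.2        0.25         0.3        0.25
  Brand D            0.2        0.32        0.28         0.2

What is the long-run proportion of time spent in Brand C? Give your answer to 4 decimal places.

Let the stationary distribution be π with π = πP and π_1 + π_2 + π_3 + π_4 = 1.
π_1 = 0.22·π_1 + 0.23·π_2 + 0.2·π_3 + 0.2·π_4
π_2 = 0.26·π_1 + 0.3·π_2 + 0.25·π_3 + 0.32·π_4
π_3 = 0.23·π_1 + 0.26·π_2 + 0.3·π_3 + 0.28·π_4
Solving with the normalization constraint gives π = (0.2127, 0.2827, 0.2691, 0.2354).
So the stationary probability of Brand C is 0.2691.

0.2691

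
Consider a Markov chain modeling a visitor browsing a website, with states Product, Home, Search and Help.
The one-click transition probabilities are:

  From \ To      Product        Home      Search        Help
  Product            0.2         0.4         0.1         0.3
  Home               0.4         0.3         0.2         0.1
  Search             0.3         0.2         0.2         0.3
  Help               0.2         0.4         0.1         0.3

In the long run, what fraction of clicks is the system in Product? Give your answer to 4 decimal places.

0.2822

Let the stationary distribution be π with π = πP and π_1 + π_2 + π_3 + π_4 = 1.
π_1 = 0.2·π_1 + 0.4·π_2 + 0.3·π_3 + 0.2·π_4
π_2 = 0.4·π_1 + 0.3·π_2 + 0.2·π_3 + 0.4·π_4
π_3 = 0.1·π_1 + 0.2·π_2 + 0.2·π_3 + 0.1·π_4
Solving with the normalization constraint gives π = (0.2822, 0.3366, 0.1485, 0.2327).
So the stationary probability of Product is 0.2822.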